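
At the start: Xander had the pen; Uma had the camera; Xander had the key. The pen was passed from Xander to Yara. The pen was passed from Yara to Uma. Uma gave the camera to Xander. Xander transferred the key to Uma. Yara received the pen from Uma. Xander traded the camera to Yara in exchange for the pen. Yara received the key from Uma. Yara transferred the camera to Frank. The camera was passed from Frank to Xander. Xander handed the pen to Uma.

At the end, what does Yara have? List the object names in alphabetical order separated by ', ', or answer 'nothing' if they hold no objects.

Answer: key

Derivation:
Tracking all object holders:
Start: pen:Xander, camera:Uma, key:Xander
Event 1 (give pen: Xander -> Yara). State: pen:Yara, camera:Uma, key:Xander
Event 2 (give pen: Yara -> Uma). State: pen:Uma, camera:Uma, key:Xander
Event 3 (give camera: Uma -> Xander). State: pen:Uma, camera:Xander, key:Xander
Event 4 (give key: Xander -> Uma). State: pen:Uma, camera:Xander, key:Uma
Event 5 (give pen: Uma -> Yara). State: pen:Yara, camera:Xander, key:Uma
Event 6 (swap camera<->pen: now camera:Yara, pen:Xander). State: pen:Xander, camera:Yara, key:Uma
Event 7 (give key: Uma -> Yara). State: pen:Xander, camera:Yara, key:Yara
Event 8 (give camera: Yara -> Frank). State: pen:Xander, camera:Frank, key:Yara
Event 9 (give camera: Frank -> Xander). State: pen:Xander, camera:Xander, key:Yara
Event 10 (give pen: Xander -> Uma). State: pen:Uma, camera:Xander, key:Yara

Final state: pen:Uma, camera:Xander, key:Yara
Yara holds: key.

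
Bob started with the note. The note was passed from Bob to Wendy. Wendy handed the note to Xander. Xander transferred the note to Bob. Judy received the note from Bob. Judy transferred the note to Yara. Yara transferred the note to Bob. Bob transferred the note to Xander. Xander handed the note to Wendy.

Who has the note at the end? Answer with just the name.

Answer: Wendy

Derivation:
Tracking the note through each event:
Start: Bob has the note.
After event 1: Wendy has the note.
After event 2: Xander has the note.
After event 3: Bob has the note.
After event 4: Judy has the note.
After event 5: Yara has the note.
After event 6: Bob has the note.
After event 7: Xander has the note.
After event 8: Wendy has the note.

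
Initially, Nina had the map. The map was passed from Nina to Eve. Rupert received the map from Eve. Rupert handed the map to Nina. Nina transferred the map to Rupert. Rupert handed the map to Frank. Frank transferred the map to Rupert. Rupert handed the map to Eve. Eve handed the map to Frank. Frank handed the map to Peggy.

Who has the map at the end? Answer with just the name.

Tracking the map through each event:
Start: Nina has the map.
After event 1: Eve has the map.
After event 2: Rupert has the map.
After event 3: Nina has the map.
After event 4: Rupert has the map.
After event 5: Frank has the map.
After event 6: Rupert has the map.
After event 7: Eve has the map.
After event 8: Frank has the map.
After event 9: Peggy has the map.

Answer: Peggy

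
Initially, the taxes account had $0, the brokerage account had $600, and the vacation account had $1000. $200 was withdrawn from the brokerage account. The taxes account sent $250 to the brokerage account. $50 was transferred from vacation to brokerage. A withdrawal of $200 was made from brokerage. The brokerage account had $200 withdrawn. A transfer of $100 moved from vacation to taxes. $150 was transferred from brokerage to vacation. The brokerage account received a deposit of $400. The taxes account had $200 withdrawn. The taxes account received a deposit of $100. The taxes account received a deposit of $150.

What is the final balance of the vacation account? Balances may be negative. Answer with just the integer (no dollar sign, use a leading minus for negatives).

Tracking account balances step by step:
Start: taxes=0, brokerage=600, vacation=1000
Event 1 (withdraw 200 from brokerage): brokerage: 600 - 200 = 400. Balances: taxes=0, brokerage=400, vacation=1000
Event 2 (transfer 250 taxes -> brokerage): taxes: 0 - 250 = -250, brokerage: 400 + 250 = 650. Balances: taxes=-250, brokerage=650, vacation=1000
Event 3 (transfer 50 vacation -> brokerage): vacation: 1000 - 50 = 950, brokerage: 650 + 50 = 700. Balances: taxes=-250, brokerage=700, vacation=950
Event 4 (withdraw 200 from brokerage): brokerage: 700 - 200 = 500. Balances: taxes=-250, brokerage=500, vacation=950
Event 5 (withdraw 200 from brokerage): brokerage: 500 - 200 = 300. Balances: taxes=-250, brokerage=300, vacation=950
Event 6 (transfer 100 vacation -> taxes): vacation: 950 - 100 = 850, taxes: -250 + 100 = -150. Balances: taxes=-150, brokerage=300, vacation=850
Event 7 (transfer 150 brokerage -> vacation): brokerage: 300 - 150 = 150, vacation: 850 + 150 = 1000. Balances: taxes=-150, brokerage=150, vacation=1000
Event 8 (deposit 400 to brokerage): brokerage: 150 + 400 = 550. Balances: taxes=-150, brokerage=550, vacation=1000
Event 9 (withdraw 200 from taxes): taxes: -150 - 200 = -350. Balances: taxes=-350, brokerage=550, vacation=1000
Event 10 (deposit 100 to taxes): taxes: -350 + 100 = -250. Balances: taxes=-250, brokerage=550, vacation=1000
Event 11 (deposit 150 to taxes): taxes: -250 + 150 = -100. Balances: taxes=-100, brokerage=550, vacation=1000

Final balance of vacation: 1000

Answer: 1000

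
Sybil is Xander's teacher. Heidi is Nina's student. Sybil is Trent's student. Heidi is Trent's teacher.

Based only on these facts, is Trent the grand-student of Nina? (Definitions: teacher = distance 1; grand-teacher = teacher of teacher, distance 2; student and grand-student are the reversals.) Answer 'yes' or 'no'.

Answer: yes

Derivation:
Reconstructing the teacher chain from the given facts:
  Nina -> Heidi -> Trent -> Sybil -> Xander
(each arrow means 'teacher of the next')
Positions in the chain (0 = top):
  position of Nina: 0
  position of Heidi: 1
  position of Trent: 2
  position of Sybil: 3
  position of Xander: 4

Trent is at position 2, Nina is at position 0; signed distance (j - i) = -2.
'grand-student' requires j - i = -2. Actual distance is -2, so the relation HOLDS.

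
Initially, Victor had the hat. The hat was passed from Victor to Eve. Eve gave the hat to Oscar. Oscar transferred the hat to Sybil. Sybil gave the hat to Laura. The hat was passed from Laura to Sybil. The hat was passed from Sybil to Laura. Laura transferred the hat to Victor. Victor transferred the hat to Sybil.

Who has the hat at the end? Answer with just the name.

Answer: Sybil

Derivation:
Tracking the hat through each event:
Start: Victor has the hat.
After event 1: Eve has the hat.
After event 2: Oscar has the hat.
After event 3: Sybil has the hat.
After event 4: Laura has the hat.
After event 5: Sybil has the hat.
After event 6: Laura has the hat.
After event 7: Victor has the hat.
After event 8: Sybil has the hat.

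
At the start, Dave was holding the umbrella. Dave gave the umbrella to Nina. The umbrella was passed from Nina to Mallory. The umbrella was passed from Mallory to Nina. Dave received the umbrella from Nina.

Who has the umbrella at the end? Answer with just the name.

Answer: Dave

Derivation:
Tracking the umbrella through each event:
Start: Dave has the umbrella.
After event 1: Nina has the umbrella.
After event 2: Mallory has the umbrella.
After event 3: Nina has the umbrella.
After event 4: Dave has the umbrella.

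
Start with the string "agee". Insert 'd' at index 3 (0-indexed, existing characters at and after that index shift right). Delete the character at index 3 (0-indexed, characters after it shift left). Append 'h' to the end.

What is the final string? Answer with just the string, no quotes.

Applying each edit step by step:
Start: "agee"
Op 1 (insert 'd' at idx 3): "agee" -> "agede"
Op 2 (delete idx 3 = 'd'): "agede" -> "agee"
Op 3 (append 'h'): "agee" -> "ageeh"

Answer: ageeh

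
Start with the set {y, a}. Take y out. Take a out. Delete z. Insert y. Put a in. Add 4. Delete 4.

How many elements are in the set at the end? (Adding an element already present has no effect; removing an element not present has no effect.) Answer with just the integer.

Tracking the set through each operation:
Start: {a, y}
Event 1 (remove y): removed. Set: {a}
Event 2 (remove a): removed. Set: {}
Event 3 (remove z): not present, no change. Set: {}
Event 4 (add y): added. Set: {y}
Event 5 (add a): added. Set: {a, y}
Event 6 (add 4): added. Set: {4, a, y}
Event 7 (remove 4): removed. Set: {a, y}

Final set: {a, y} (size 2)

Answer: 2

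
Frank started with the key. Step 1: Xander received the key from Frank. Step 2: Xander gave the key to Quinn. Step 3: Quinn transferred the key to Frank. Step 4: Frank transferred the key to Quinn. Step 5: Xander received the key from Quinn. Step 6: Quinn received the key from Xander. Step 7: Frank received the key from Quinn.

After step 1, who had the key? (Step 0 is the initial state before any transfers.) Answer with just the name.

Answer: Xander

Derivation:
Tracking the key holder through step 1:
After step 0 (start): Frank
After step 1: Xander

At step 1, the holder is Xander.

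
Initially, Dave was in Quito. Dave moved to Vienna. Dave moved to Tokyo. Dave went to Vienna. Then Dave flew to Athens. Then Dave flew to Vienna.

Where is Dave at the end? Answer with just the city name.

Answer: Vienna

Derivation:
Tracking Dave's location:
Start: Dave is in Quito.
After move 1: Quito -> Vienna. Dave is in Vienna.
After move 2: Vienna -> Tokyo. Dave is in Tokyo.
After move 3: Tokyo -> Vienna. Dave is in Vienna.
After move 4: Vienna -> Athens. Dave is in Athens.
After move 5: Athens -> Vienna. Dave is in Vienna.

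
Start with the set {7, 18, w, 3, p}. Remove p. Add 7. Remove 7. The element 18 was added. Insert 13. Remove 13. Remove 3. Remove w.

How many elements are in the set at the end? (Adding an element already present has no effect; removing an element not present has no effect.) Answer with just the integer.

Answer: 1

Derivation:
Tracking the set through each operation:
Start: {18, 3, 7, p, w}
Event 1 (remove p): removed. Set: {18, 3, 7, w}
Event 2 (add 7): already present, no change. Set: {18, 3, 7, w}
Event 3 (remove 7): removed. Set: {18, 3, w}
Event 4 (add 18): already present, no change. Set: {18, 3, w}
Event 5 (add 13): added. Set: {13, 18, 3, w}
Event 6 (remove 13): removed. Set: {18, 3, w}
Event 7 (remove 3): removed. Set: {18, w}
Event 8 (remove w): removed. Set: {18}

Final set: {18} (size 1)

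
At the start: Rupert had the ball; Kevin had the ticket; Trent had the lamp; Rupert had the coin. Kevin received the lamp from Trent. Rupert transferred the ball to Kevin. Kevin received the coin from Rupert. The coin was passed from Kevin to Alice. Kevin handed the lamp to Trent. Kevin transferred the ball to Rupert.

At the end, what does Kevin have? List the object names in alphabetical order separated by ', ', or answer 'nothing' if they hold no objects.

Tracking all object holders:
Start: ball:Rupert, ticket:Kevin, lamp:Trent, coin:Rupert
Event 1 (give lamp: Trent -> Kevin). State: ball:Rupert, ticket:Kevin, lamp:Kevin, coin:Rupert
Event 2 (give ball: Rupert -> Kevin). State: ball:Kevin, ticket:Kevin, lamp:Kevin, coin:Rupert
Event 3 (give coin: Rupert -> Kevin). State: ball:Kevin, ticket:Kevin, lamp:Kevin, coin:Kevin
Event 4 (give coin: Kevin -> Alice). State: ball:Kevin, ticket:Kevin, lamp:Kevin, coin:Alice
Event 5 (give lamp: Kevin -> Trent). State: ball:Kevin, ticket:Kevin, lamp:Trent, coin:Alice
Event 6 (give ball: Kevin -> Rupert). State: ball:Rupert, ticket:Kevin, lamp:Trent, coin:Alice

Final state: ball:Rupert, ticket:Kevin, lamp:Trent, coin:Alice
Kevin holds: ticket.

Answer: ticket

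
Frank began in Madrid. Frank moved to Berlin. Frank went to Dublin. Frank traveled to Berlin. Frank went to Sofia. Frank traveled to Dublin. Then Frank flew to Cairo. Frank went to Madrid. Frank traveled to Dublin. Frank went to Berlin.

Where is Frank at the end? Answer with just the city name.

Tracking Frank's location:
Start: Frank is in Madrid.
After move 1: Madrid -> Berlin. Frank is in Berlin.
After move 2: Berlin -> Dublin. Frank is in Dublin.
After move 3: Dublin -> Berlin. Frank is in Berlin.
After move 4: Berlin -> Sofia. Frank is in Sofia.
After move 5: Sofia -> Dublin. Frank is in Dublin.
After move 6: Dublin -> Cairo. Frank is in Cairo.
After move 7: Cairo -> Madrid. Frank is in Madrid.
After move 8: Madrid -> Dublin. Frank is in Dublin.
After move 9: Dublin -> Berlin. Frank is in Berlin.

Answer: Berlin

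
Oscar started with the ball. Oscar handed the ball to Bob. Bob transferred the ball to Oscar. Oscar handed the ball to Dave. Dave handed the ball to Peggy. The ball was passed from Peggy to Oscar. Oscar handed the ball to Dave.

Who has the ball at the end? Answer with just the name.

Answer: Dave

Derivation:
Tracking the ball through each event:
Start: Oscar has the ball.
After event 1: Bob has the ball.
After event 2: Oscar has the ball.
After event 3: Dave has the ball.
After event 4: Peggy has the ball.
After event 5: Oscar has the ball.
After event 6: Dave has the ball.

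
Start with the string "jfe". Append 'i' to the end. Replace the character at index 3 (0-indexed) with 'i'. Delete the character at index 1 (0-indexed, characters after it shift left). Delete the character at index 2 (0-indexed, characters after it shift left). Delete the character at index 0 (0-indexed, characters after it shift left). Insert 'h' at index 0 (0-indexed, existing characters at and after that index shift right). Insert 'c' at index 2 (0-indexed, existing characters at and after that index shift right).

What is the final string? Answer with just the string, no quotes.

Applying each edit step by step:
Start: "jfe"
Op 1 (append 'i'): "jfe" -> "jfei"
Op 2 (replace idx 3: 'i' -> 'i'): "jfei" -> "jfei"
Op 3 (delete idx 1 = 'f'): "jfei" -> "jei"
Op 4 (delete idx 2 = 'i'): "jei" -> "je"
Op 5 (delete idx 0 = 'j'): "je" -> "e"
Op 6 (insert 'h' at idx 0): "e" -> "he"
Op 7 (insert 'c' at idx 2): "he" -> "hec"

Answer: hec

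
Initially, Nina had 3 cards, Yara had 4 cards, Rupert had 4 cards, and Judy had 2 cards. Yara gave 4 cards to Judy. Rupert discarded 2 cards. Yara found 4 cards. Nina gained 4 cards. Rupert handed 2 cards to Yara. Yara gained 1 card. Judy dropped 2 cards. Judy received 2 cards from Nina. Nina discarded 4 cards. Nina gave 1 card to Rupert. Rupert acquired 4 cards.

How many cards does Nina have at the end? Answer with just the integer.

Tracking counts step by step:
Start: Nina=3, Yara=4, Rupert=4, Judy=2
Event 1 (Yara -> Judy, 4): Yara: 4 -> 0, Judy: 2 -> 6. State: Nina=3, Yara=0, Rupert=4, Judy=6
Event 2 (Rupert -2): Rupert: 4 -> 2. State: Nina=3, Yara=0, Rupert=2, Judy=6
Event 3 (Yara +4): Yara: 0 -> 4. State: Nina=3, Yara=4, Rupert=2, Judy=6
Event 4 (Nina +4): Nina: 3 -> 7. State: Nina=7, Yara=4, Rupert=2, Judy=6
Event 5 (Rupert -> Yara, 2): Rupert: 2 -> 0, Yara: 4 -> 6. State: Nina=7, Yara=6, Rupert=0, Judy=6
Event 6 (Yara +1): Yara: 6 -> 7. State: Nina=7, Yara=7, Rupert=0, Judy=6
Event 7 (Judy -2): Judy: 6 -> 4. State: Nina=7, Yara=7, Rupert=0, Judy=4
Event 8 (Nina -> Judy, 2): Nina: 7 -> 5, Judy: 4 -> 6. State: Nina=5, Yara=7, Rupert=0, Judy=6
Event 9 (Nina -4): Nina: 5 -> 1. State: Nina=1, Yara=7, Rupert=0, Judy=6
Event 10 (Nina -> Rupert, 1): Nina: 1 -> 0, Rupert: 0 -> 1. State: Nina=0, Yara=7, Rupert=1, Judy=6
Event 11 (Rupert +4): Rupert: 1 -> 5. State: Nina=0, Yara=7, Rupert=5, Judy=6

Nina's final count: 0

Answer: 0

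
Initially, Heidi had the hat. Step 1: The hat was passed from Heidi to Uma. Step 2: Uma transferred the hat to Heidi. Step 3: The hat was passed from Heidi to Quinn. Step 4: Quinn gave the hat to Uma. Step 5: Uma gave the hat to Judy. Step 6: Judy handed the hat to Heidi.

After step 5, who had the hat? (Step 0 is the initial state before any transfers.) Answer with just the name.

Tracking the hat holder through step 5:
After step 0 (start): Heidi
After step 1: Uma
After step 2: Heidi
After step 3: Quinn
After step 4: Uma
After step 5: Judy

At step 5, the holder is Judy.

Answer: Judy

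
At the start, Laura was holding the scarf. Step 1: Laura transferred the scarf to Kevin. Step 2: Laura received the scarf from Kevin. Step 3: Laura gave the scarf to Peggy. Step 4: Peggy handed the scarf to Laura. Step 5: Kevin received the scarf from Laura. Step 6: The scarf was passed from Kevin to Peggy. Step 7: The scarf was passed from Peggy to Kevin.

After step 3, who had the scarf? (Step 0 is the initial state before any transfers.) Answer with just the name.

Tracking the scarf holder through step 3:
After step 0 (start): Laura
After step 1: Kevin
After step 2: Laura
After step 3: Peggy

At step 3, the holder is Peggy.

Answer: Peggy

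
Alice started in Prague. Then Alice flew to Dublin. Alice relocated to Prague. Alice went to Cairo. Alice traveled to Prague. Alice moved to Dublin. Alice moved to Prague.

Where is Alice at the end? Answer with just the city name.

Tracking Alice's location:
Start: Alice is in Prague.
After move 1: Prague -> Dublin. Alice is in Dublin.
After move 2: Dublin -> Prague. Alice is in Prague.
After move 3: Prague -> Cairo. Alice is in Cairo.
After move 4: Cairo -> Prague. Alice is in Prague.
After move 5: Prague -> Dublin. Alice is in Dublin.
After move 6: Dublin -> Prague. Alice is in Prague.

Answer: Prague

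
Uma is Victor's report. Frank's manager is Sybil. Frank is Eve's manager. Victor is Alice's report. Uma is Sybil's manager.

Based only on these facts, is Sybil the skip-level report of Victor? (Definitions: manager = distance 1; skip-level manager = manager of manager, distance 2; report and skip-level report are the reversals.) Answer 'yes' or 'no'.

Reconstructing the manager chain from the given facts:
  Alice -> Victor -> Uma -> Sybil -> Frank -> Eve
(each arrow means 'manager of the next')
Positions in the chain (0 = top):
  position of Alice: 0
  position of Victor: 1
  position of Uma: 2
  position of Sybil: 3
  position of Frank: 4
  position of Eve: 5

Sybil is at position 3, Victor is at position 1; signed distance (j - i) = -2.
'skip-level report' requires j - i = -2. Actual distance is -2, so the relation HOLDS.

Answer: yes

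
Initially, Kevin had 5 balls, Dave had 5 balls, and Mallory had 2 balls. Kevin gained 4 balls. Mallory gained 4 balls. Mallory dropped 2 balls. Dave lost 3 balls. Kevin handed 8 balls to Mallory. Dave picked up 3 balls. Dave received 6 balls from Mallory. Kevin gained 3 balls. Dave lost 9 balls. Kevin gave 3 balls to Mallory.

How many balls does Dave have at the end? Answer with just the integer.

Tracking counts step by step:
Start: Kevin=5, Dave=5, Mallory=2
Event 1 (Kevin +4): Kevin: 5 -> 9. State: Kevin=9, Dave=5, Mallory=2
Event 2 (Mallory +4): Mallory: 2 -> 6. State: Kevin=9, Dave=5, Mallory=6
Event 3 (Mallory -2): Mallory: 6 -> 4. State: Kevin=9, Dave=5, Mallory=4
Event 4 (Dave -3): Dave: 5 -> 2. State: Kevin=9, Dave=2, Mallory=4
Event 5 (Kevin -> Mallory, 8): Kevin: 9 -> 1, Mallory: 4 -> 12. State: Kevin=1, Dave=2, Mallory=12
Event 6 (Dave +3): Dave: 2 -> 5. State: Kevin=1, Dave=5, Mallory=12
Event 7 (Mallory -> Dave, 6): Mallory: 12 -> 6, Dave: 5 -> 11. State: Kevin=1, Dave=11, Mallory=6
Event 8 (Kevin +3): Kevin: 1 -> 4. State: Kevin=4, Dave=11, Mallory=6
Event 9 (Dave -9): Dave: 11 -> 2. State: Kevin=4, Dave=2, Mallory=6
Event 10 (Kevin -> Mallory, 3): Kevin: 4 -> 1, Mallory: 6 -> 9. State: Kevin=1, Dave=2, Mallory=9

Dave's final count: 2

Answer: 2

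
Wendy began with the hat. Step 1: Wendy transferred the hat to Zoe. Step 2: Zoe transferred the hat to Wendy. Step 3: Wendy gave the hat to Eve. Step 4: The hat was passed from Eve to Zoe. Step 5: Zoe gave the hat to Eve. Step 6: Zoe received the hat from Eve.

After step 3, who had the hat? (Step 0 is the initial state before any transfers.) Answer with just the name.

Tracking the hat holder through step 3:
After step 0 (start): Wendy
After step 1: Zoe
After step 2: Wendy
After step 3: Eve

At step 3, the holder is Eve.

Answer: Eve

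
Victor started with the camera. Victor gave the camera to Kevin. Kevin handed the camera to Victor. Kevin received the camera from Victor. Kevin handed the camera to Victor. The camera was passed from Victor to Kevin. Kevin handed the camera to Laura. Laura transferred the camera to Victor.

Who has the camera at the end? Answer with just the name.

Tracking the camera through each event:
Start: Victor has the camera.
After event 1: Kevin has the camera.
After event 2: Victor has the camera.
After event 3: Kevin has the camera.
After event 4: Victor has the camera.
After event 5: Kevin has the camera.
After event 6: Laura has the camera.
After event 7: Victor has the camera.

Answer: Victor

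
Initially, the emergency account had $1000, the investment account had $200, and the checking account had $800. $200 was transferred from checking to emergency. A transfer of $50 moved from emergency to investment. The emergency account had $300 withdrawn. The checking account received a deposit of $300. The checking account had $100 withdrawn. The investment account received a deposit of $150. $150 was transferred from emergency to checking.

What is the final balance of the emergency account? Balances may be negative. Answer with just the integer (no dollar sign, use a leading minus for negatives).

Answer: 700

Derivation:
Tracking account balances step by step:
Start: emergency=1000, investment=200, checking=800
Event 1 (transfer 200 checking -> emergency): checking: 800 - 200 = 600, emergency: 1000 + 200 = 1200. Balances: emergency=1200, investment=200, checking=600
Event 2 (transfer 50 emergency -> investment): emergency: 1200 - 50 = 1150, investment: 200 + 50 = 250. Balances: emergency=1150, investment=250, checking=600
Event 3 (withdraw 300 from emergency): emergency: 1150 - 300 = 850. Balances: emergency=850, investment=250, checking=600
Event 4 (deposit 300 to checking): checking: 600 + 300 = 900. Balances: emergency=850, investment=250, checking=900
Event 5 (withdraw 100 from checking): checking: 900 - 100 = 800. Balances: emergency=850, investment=250, checking=800
Event 6 (deposit 150 to investment): investment: 250 + 150 = 400. Balances: emergency=850, investment=400, checking=800
Event 7 (transfer 150 emergency -> checking): emergency: 850 - 150 = 700, checking: 800 + 150 = 950. Balances: emergency=700, investment=400, checking=950

Final balance of emergency: 700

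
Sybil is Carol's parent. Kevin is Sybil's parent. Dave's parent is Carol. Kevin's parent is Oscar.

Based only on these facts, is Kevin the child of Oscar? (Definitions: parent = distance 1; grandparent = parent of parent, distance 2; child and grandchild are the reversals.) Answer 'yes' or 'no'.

Answer: yes

Derivation:
Reconstructing the parent chain from the given facts:
  Oscar -> Kevin -> Sybil -> Carol -> Dave
(each arrow means 'parent of the next')
Positions in the chain (0 = top):
  position of Oscar: 0
  position of Kevin: 1
  position of Sybil: 2
  position of Carol: 3
  position of Dave: 4

Kevin is at position 1, Oscar is at position 0; signed distance (j - i) = -1.
'child' requires j - i = -1. Actual distance is -1, so the relation HOLDS.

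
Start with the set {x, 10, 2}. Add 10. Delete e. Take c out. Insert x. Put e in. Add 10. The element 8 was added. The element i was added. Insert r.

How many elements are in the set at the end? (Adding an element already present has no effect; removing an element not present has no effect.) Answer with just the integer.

Tracking the set through each operation:
Start: {10, 2, x}
Event 1 (add 10): already present, no change. Set: {10, 2, x}
Event 2 (remove e): not present, no change. Set: {10, 2, x}
Event 3 (remove c): not present, no change. Set: {10, 2, x}
Event 4 (add x): already present, no change. Set: {10, 2, x}
Event 5 (add e): added. Set: {10, 2, e, x}
Event 6 (add 10): already present, no change. Set: {10, 2, e, x}
Event 7 (add 8): added. Set: {10, 2, 8, e, x}
Event 8 (add i): added. Set: {10, 2, 8, e, i, x}
Event 9 (add r): added. Set: {10, 2, 8, e, i, r, x}

Final set: {10, 2, 8, e, i, r, x} (size 7)

Answer: 7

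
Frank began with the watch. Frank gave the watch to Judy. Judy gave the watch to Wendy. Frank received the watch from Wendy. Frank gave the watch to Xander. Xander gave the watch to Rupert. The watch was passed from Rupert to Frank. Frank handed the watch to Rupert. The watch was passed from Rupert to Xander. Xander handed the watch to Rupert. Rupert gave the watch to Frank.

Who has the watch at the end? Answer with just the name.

Tracking the watch through each event:
Start: Frank has the watch.
After event 1: Judy has the watch.
After event 2: Wendy has the watch.
After event 3: Frank has the watch.
After event 4: Xander has the watch.
After event 5: Rupert has the watch.
After event 6: Frank has the watch.
After event 7: Rupert has the watch.
After event 8: Xander has the watch.
After event 9: Rupert has the watch.
After event 10: Frank has the watch.

Answer: Frank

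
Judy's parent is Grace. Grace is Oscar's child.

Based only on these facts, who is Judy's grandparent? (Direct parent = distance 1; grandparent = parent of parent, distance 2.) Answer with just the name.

Reconstructing the parent chain from the given facts:
  Oscar -> Grace -> Judy
(each arrow means 'parent of the next')
Positions in the chain (0 = top):
  position of Oscar: 0
  position of Grace: 1
  position of Judy: 2

Judy is at position 2; the grandparent is 2 steps up the chain, i.e. position 0: Oscar.

Answer: Oscar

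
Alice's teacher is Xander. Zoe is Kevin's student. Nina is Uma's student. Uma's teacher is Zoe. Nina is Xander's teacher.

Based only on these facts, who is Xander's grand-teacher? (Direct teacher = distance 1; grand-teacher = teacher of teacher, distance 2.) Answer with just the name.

Answer: Uma

Derivation:
Reconstructing the teacher chain from the given facts:
  Kevin -> Zoe -> Uma -> Nina -> Xander -> Alice
(each arrow means 'teacher of the next')
Positions in the chain (0 = top):
  position of Kevin: 0
  position of Zoe: 1
  position of Uma: 2
  position of Nina: 3
  position of Xander: 4
  position of Alice: 5

Xander is at position 4; the grand-teacher is 2 steps up the chain, i.e. position 2: Uma.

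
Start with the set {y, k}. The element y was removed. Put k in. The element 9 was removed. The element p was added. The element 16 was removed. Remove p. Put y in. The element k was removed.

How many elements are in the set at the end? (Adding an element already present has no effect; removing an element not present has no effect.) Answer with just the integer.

Answer: 1

Derivation:
Tracking the set through each operation:
Start: {k, y}
Event 1 (remove y): removed. Set: {k}
Event 2 (add k): already present, no change. Set: {k}
Event 3 (remove 9): not present, no change. Set: {k}
Event 4 (add p): added. Set: {k, p}
Event 5 (remove 16): not present, no change. Set: {k, p}
Event 6 (remove p): removed. Set: {k}
Event 7 (add y): added. Set: {k, y}
Event 8 (remove k): removed. Set: {y}

Final set: {y} (size 1)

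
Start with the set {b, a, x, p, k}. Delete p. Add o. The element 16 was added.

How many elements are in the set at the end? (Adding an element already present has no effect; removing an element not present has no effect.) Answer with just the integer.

Tracking the set through each operation:
Start: {a, b, k, p, x}
Event 1 (remove p): removed. Set: {a, b, k, x}
Event 2 (add o): added. Set: {a, b, k, o, x}
Event 3 (add 16): added. Set: {16, a, b, k, o, x}

Final set: {16, a, b, k, o, x} (size 6)

Answer: 6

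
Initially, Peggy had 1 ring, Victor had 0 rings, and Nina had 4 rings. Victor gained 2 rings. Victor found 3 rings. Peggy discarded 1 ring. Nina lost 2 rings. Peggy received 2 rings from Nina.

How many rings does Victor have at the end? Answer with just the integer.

Answer: 5

Derivation:
Tracking counts step by step:
Start: Peggy=1, Victor=0, Nina=4
Event 1 (Victor +2): Victor: 0 -> 2. State: Peggy=1, Victor=2, Nina=4
Event 2 (Victor +3): Victor: 2 -> 5. State: Peggy=1, Victor=5, Nina=4
Event 3 (Peggy -1): Peggy: 1 -> 0. State: Peggy=0, Victor=5, Nina=4
Event 4 (Nina -2): Nina: 4 -> 2. State: Peggy=0, Victor=5, Nina=2
Event 5 (Nina -> Peggy, 2): Nina: 2 -> 0, Peggy: 0 -> 2. State: Peggy=2, Victor=5, Nina=0

Victor's final count: 5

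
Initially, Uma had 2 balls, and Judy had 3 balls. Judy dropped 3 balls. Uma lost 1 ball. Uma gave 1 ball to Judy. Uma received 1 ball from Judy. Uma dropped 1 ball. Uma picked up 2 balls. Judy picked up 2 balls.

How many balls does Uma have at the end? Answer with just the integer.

Tracking counts step by step:
Start: Uma=2, Judy=3
Event 1 (Judy -3): Judy: 3 -> 0. State: Uma=2, Judy=0
Event 2 (Uma -1): Uma: 2 -> 1. State: Uma=1, Judy=0
Event 3 (Uma -> Judy, 1): Uma: 1 -> 0, Judy: 0 -> 1. State: Uma=0, Judy=1
Event 4 (Judy -> Uma, 1): Judy: 1 -> 0, Uma: 0 -> 1. State: Uma=1, Judy=0
Event 5 (Uma -1): Uma: 1 -> 0. State: Uma=0, Judy=0
Event 6 (Uma +2): Uma: 0 -> 2. State: Uma=2, Judy=0
Event 7 (Judy +2): Judy: 0 -> 2. State: Uma=2, Judy=2

Uma's final count: 2

Answer: 2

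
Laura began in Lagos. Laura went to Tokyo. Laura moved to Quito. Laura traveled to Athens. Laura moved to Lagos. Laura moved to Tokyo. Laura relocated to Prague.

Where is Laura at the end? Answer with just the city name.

Answer: Prague

Derivation:
Tracking Laura's location:
Start: Laura is in Lagos.
After move 1: Lagos -> Tokyo. Laura is in Tokyo.
After move 2: Tokyo -> Quito. Laura is in Quito.
After move 3: Quito -> Athens. Laura is in Athens.
After move 4: Athens -> Lagos. Laura is in Lagos.
After move 5: Lagos -> Tokyo. Laura is in Tokyo.
After move 6: Tokyo -> Prague. Laura is in Prague.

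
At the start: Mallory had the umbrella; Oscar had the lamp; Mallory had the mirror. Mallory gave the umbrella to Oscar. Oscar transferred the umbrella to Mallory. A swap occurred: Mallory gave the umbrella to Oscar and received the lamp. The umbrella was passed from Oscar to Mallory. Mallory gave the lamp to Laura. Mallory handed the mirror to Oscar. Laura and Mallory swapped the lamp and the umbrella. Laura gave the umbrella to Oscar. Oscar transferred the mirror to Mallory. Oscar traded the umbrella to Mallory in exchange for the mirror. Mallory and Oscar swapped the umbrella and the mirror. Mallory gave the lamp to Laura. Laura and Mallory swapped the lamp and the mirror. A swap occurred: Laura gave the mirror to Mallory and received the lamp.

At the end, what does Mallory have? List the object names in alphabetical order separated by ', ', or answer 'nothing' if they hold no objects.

Answer: mirror

Derivation:
Tracking all object holders:
Start: umbrella:Mallory, lamp:Oscar, mirror:Mallory
Event 1 (give umbrella: Mallory -> Oscar). State: umbrella:Oscar, lamp:Oscar, mirror:Mallory
Event 2 (give umbrella: Oscar -> Mallory). State: umbrella:Mallory, lamp:Oscar, mirror:Mallory
Event 3 (swap umbrella<->lamp: now umbrella:Oscar, lamp:Mallory). State: umbrella:Oscar, lamp:Mallory, mirror:Mallory
Event 4 (give umbrella: Oscar -> Mallory). State: umbrella:Mallory, lamp:Mallory, mirror:Mallory
Event 5 (give lamp: Mallory -> Laura). State: umbrella:Mallory, lamp:Laura, mirror:Mallory
Event 6 (give mirror: Mallory -> Oscar). State: umbrella:Mallory, lamp:Laura, mirror:Oscar
Event 7 (swap lamp<->umbrella: now lamp:Mallory, umbrella:Laura). State: umbrella:Laura, lamp:Mallory, mirror:Oscar
Event 8 (give umbrella: Laura -> Oscar). State: umbrella:Oscar, lamp:Mallory, mirror:Oscar
Event 9 (give mirror: Oscar -> Mallory). State: umbrella:Oscar, lamp:Mallory, mirror:Mallory
Event 10 (swap umbrella<->mirror: now umbrella:Mallory, mirror:Oscar). State: umbrella:Mallory, lamp:Mallory, mirror:Oscar
Event 11 (swap umbrella<->mirror: now umbrella:Oscar, mirror:Mallory). State: umbrella:Oscar, lamp:Mallory, mirror:Mallory
Event 12 (give lamp: Mallory -> Laura). State: umbrella:Oscar, lamp:Laura, mirror:Mallory
Event 13 (swap lamp<->mirror: now lamp:Mallory, mirror:Laura). State: umbrella:Oscar, lamp:Mallory, mirror:Laura
Event 14 (swap mirror<->lamp: now mirror:Mallory, lamp:Laura). State: umbrella:Oscar, lamp:Laura, mirror:Mallory

Final state: umbrella:Oscar, lamp:Laura, mirror:Mallory
Mallory holds: mirror.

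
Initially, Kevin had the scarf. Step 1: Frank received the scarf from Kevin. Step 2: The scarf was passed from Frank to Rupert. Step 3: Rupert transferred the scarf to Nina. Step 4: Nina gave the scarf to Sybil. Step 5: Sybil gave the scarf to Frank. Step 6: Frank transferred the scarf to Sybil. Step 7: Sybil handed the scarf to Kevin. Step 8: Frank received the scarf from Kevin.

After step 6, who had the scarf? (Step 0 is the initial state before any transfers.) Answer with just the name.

Answer: Sybil

Derivation:
Tracking the scarf holder through step 6:
After step 0 (start): Kevin
After step 1: Frank
After step 2: Rupert
After step 3: Nina
After step 4: Sybil
After step 5: Frank
After step 6: Sybil

At step 6, the holder is Sybil.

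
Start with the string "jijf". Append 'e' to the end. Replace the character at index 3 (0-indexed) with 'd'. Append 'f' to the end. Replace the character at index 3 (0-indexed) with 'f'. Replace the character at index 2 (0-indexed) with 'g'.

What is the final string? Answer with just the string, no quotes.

Answer: jigfef

Derivation:
Applying each edit step by step:
Start: "jijf"
Op 1 (append 'e'): "jijf" -> "jijfe"
Op 2 (replace idx 3: 'f' -> 'd'): "jijfe" -> "jijde"
Op 3 (append 'f'): "jijde" -> "jijdef"
Op 4 (replace idx 3: 'd' -> 'f'): "jijdef" -> "jijfef"
Op 5 (replace idx 2: 'j' -> 'g'): "jijfef" -> "jigfef"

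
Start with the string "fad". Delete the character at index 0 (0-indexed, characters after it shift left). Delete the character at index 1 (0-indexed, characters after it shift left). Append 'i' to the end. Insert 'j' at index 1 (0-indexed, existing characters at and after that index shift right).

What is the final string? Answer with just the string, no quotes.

Applying each edit step by step:
Start: "fad"
Op 1 (delete idx 0 = 'f'): "fad" -> "ad"
Op 2 (delete idx 1 = 'd'): "ad" -> "a"
Op 3 (append 'i'): "a" -> "ai"
Op 4 (insert 'j' at idx 1): "ai" -> "aji"

Answer: aji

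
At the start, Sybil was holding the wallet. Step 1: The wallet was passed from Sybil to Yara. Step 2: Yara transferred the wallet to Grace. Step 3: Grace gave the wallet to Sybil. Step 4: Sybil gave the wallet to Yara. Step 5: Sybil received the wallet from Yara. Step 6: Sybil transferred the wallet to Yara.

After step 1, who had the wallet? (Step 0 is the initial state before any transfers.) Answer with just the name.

Answer: Yara

Derivation:
Tracking the wallet holder through step 1:
After step 0 (start): Sybil
After step 1: Yara

At step 1, the holder is Yara.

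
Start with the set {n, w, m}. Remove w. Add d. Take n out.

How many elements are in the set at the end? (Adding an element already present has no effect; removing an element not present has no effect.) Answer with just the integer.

Answer: 2

Derivation:
Tracking the set through each operation:
Start: {m, n, w}
Event 1 (remove w): removed. Set: {m, n}
Event 2 (add d): added. Set: {d, m, n}
Event 3 (remove n): removed. Set: {d, m}

Final set: {d, m} (size 2)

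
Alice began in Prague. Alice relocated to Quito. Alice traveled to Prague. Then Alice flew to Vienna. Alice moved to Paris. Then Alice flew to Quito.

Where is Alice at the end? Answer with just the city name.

Tracking Alice's location:
Start: Alice is in Prague.
After move 1: Prague -> Quito. Alice is in Quito.
After move 2: Quito -> Prague. Alice is in Prague.
After move 3: Prague -> Vienna. Alice is in Vienna.
After move 4: Vienna -> Paris. Alice is in Paris.
After move 5: Paris -> Quito. Alice is in Quito.

Answer: Quito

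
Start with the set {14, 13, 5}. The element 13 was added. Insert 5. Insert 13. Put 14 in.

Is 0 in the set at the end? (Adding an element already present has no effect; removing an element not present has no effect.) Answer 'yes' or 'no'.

Answer: no

Derivation:
Tracking the set through each operation:
Start: {13, 14, 5}
Event 1 (add 13): already present, no change. Set: {13, 14, 5}
Event 2 (add 5): already present, no change. Set: {13, 14, 5}
Event 3 (add 13): already present, no change. Set: {13, 14, 5}
Event 4 (add 14): already present, no change. Set: {13, 14, 5}

Final set: {13, 14, 5} (size 3)
0 is NOT in the final set.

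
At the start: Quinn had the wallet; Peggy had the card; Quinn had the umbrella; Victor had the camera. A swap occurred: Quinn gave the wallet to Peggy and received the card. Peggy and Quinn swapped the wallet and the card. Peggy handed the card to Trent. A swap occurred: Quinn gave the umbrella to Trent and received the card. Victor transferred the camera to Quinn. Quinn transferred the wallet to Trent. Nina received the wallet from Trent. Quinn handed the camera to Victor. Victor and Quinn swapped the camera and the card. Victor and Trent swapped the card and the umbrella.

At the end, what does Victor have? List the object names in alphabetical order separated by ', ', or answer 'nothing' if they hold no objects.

Tracking all object holders:
Start: wallet:Quinn, card:Peggy, umbrella:Quinn, camera:Victor
Event 1 (swap wallet<->card: now wallet:Peggy, card:Quinn). State: wallet:Peggy, card:Quinn, umbrella:Quinn, camera:Victor
Event 2 (swap wallet<->card: now wallet:Quinn, card:Peggy). State: wallet:Quinn, card:Peggy, umbrella:Quinn, camera:Victor
Event 3 (give card: Peggy -> Trent). State: wallet:Quinn, card:Trent, umbrella:Quinn, camera:Victor
Event 4 (swap umbrella<->card: now umbrella:Trent, card:Quinn). State: wallet:Quinn, card:Quinn, umbrella:Trent, camera:Victor
Event 5 (give camera: Victor -> Quinn). State: wallet:Quinn, card:Quinn, umbrella:Trent, camera:Quinn
Event 6 (give wallet: Quinn -> Trent). State: wallet:Trent, card:Quinn, umbrella:Trent, camera:Quinn
Event 7 (give wallet: Trent -> Nina). State: wallet:Nina, card:Quinn, umbrella:Trent, camera:Quinn
Event 8 (give camera: Quinn -> Victor). State: wallet:Nina, card:Quinn, umbrella:Trent, camera:Victor
Event 9 (swap camera<->card: now camera:Quinn, card:Victor). State: wallet:Nina, card:Victor, umbrella:Trent, camera:Quinn
Event 10 (swap card<->umbrella: now card:Trent, umbrella:Victor). State: wallet:Nina, card:Trent, umbrella:Victor, camera:Quinn

Final state: wallet:Nina, card:Trent, umbrella:Victor, camera:Quinn
Victor holds: umbrella.

Answer: umbrella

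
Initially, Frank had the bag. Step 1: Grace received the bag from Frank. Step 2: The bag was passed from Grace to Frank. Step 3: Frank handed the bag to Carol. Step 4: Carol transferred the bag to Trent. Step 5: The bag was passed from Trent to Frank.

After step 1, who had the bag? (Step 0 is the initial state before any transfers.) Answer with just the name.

Answer: Grace

Derivation:
Tracking the bag holder through step 1:
After step 0 (start): Frank
After step 1: Grace

At step 1, the holder is Grace.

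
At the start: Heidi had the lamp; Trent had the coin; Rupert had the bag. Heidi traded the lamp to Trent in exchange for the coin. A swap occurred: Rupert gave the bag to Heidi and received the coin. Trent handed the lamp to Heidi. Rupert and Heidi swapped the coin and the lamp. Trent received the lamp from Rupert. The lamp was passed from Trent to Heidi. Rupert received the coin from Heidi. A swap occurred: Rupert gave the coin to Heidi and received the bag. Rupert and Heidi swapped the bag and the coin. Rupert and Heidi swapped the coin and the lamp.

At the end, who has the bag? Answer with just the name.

Tracking all object holders:
Start: lamp:Heidi, coin:Trent, bag:Rupert
Event 1 (swap lamp<->coin: now lamp:Trent, coin:Heidi). State: lamp:Trent, coin:Heidi, bag:Rupert
Event 2 (swap bag<->coin: now bag:Heidi, coin:Rupert). State: lamp:Trent, coin:Rupert, bag:Heidi
Event 3 (give lamp: Trent -> Heidi). State: lamp:Heidi, coin:Rupert, bag:Heidi
Event 4 (swap coin<->lamp: now coin:Heidi, lamp:Rupert). State: lamp:Rupert, coin:Heidi, bag:Heidi
Event 5 (give lamp: Rupert -> Trent). State: lamp:Trent, coin:Heidi, bag:Heidi
Event 6 (give lamp: Trent -> Heidi). State: lamp:Heidi, coin:Heidi, bag:Heidi
Event 7 (give coin: Heidi -> Rupert). State: lamp:Heidi, coin:Rupert, bag:Heidi
Event 8 (swap coin<->bag: now coin:Heidi, bag:Rupert). State: lamp:Heidi, coin:Heidi, bag:Rupert
Event 9 (swap bag<->coin: now bag:Heidi, coin:Rupert). State: lamp:Heidi, coin:Rupert, bag:Heidi
Event 10 (swap coin<->lamp: now coin:Heidi, lamp:Rupert). State: lamp:Rupert, coin:Heidi, bag:Heidi

Final state: lamp:Rupert, coin:Heidi, bag:Heidi
The bag is held by Heidi.

Answer: Heidi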